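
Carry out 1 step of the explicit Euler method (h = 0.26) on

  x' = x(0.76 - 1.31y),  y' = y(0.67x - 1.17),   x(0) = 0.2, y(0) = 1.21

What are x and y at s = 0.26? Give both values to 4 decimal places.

0.1571, 0.8841

Euler on (x,y): x_{n+1} = x_n + h·x', y_{n+1} = y_n + h·y'.
0.000000: (0.200000, 1.210000); f=(-0.165020, -1.253560) → (0.157095, 0.884074)
(x(0.26), y(0.26)) ≈ (0.1571, 0.8841)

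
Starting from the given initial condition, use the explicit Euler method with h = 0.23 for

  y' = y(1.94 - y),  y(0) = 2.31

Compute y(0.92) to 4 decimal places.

Euler: y_{n+1} = y_n + h·f(x_n, y_n).
x=0.000000, y=2.310000: f=-0.854700 → y ← 2.310000 + 0.23·(-0.854700) = 2.113419
x=0.230000, y=2.113419: f=-0.366507 → y ← 2.113419 + 0.23·(-0.366507) = 2.029122
x=0.460000, y=2.029122: f=-0.180840 → y ← 2.029122 + 0.23·(-0.180840) = 1.987529
x=0.690000, y=1.987529: f=-0.094466 → y ← 1.987529 + 0.23·(-0.094466) = 1.965802
y(0.92) ≈ 1.9658

1.9658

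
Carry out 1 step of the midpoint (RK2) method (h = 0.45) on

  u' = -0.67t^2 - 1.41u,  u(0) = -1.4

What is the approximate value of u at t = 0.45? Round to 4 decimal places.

Midpoint: k1 = f(t_n, u_n); k2 = f(t_n + h/2, u_n + (h/2)·k1); u_{n+1} = u_n + h·k2.
t=0.000000, u=-1.400000:
  k1 = f(0.000000, -1.400000) = 1.974000
  k2 = f(0.225000, -0.955850) = 1.313830
  u ← -1.400000 + 0.45·1.313830 = -0.808777
u(0.45) ≈ -0.8088

-0.8088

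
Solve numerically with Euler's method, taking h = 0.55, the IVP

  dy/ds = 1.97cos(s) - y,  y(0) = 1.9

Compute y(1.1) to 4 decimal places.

Euler: y_{n+1} = y_n + h·f(s_n, y_n).
s=0.000000, y=1.900000: f=0.070000 → y ← 1.900000 + 0.55·0.070000 = 1.938500
s=0.550000, y=1.938500: f=-0.259027 → y ← 1.938500 + 0.55·(-0.259027) = 1.796035
y(1.1) ≈ 1.7960

1.7960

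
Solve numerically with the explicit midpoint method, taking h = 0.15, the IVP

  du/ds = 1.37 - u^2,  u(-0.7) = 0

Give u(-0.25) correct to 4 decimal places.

Midpoint: k1 = f(s_n, u_n); k2 = f(s_n + h/2, u_n + (h/2)·k1); u_{n+1} = u_n + h·k2.
s=-0.700000, u=0.000000:
  k1 = f(-0.700000, 0.000000) = 1.370000
  k2 = f(-0.625000, 0.102750) = 1.359442
  u ← 0.000000 + 0.15·1.359442 = 0.203916
s=-0.550000, u=0.203916:
  k1 = f(-0.550000, 0.203916) = 1.328418
  k2 = f(-0.475000, 0.303548) = 1.277859
  u ← 0.203916 + 0.15·1.277859 = 0.395595
s=-0.400000, u=0.395595:
  k1 = f(-0.400000, 0.395595) = 1.213504
  k2 = f(-0.325000, 0.486608) = 1.133213
  u ← 0.395595 + 0.15·1.133213 = 0.565577
u(-0.25) ≈ 0.5656

0.5656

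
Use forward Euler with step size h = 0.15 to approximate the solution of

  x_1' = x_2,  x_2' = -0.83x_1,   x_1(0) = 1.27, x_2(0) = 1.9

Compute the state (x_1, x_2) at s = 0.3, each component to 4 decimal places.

Euler on (x_1,x_2): x_1_{n+1} = x_1_n + h·x_1', x_2_{n+1} = x_2_n + h·x_2'.
0.000000: (1.270000, 1.900000); f=(1.900000, -1.054100) → (1.555000, 1.741885)
0.150000: (1.555000, 1.741885); f=(1.741885, -1.290650) → (1.816283, 1.548287)
(x_1(0.3), x_2(0.3)) ≈ (1.8163, 1.5483)

1.8163, 1.5483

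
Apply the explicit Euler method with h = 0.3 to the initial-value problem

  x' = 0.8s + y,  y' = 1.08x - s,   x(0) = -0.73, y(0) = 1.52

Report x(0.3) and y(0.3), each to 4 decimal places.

Euler on (x,y): x_{n+1} = x_n + h·x', y_{n+1} = y_n + h·y'.
0.000000: (-0.730000, 1.520000); f=(1.520000, -0.788400) → (-0.274000, 1.283480)
(x(0.3), y(0.3)) ≈ (-0.2740, 1.2835)

-0.2740, 1.2835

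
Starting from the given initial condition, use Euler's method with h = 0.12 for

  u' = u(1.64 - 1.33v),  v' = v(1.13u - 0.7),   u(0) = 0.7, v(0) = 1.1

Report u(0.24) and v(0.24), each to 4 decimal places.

Euler on (u,v): u_{n+1} = u_n + h·u', v_{n+1} = v_n + h·v'.
0.000000: (0.700000, 1.100000); f=(0.123900, 0.100100) → (0.714868, 1.112012)
0.120000: (0.714868, 1.112012); f=(0.115111, 0.119876) → (0.728681, 1.126397)
(u(0.24), v(0.24)) ≈ (0.7287, 1.1264)

0.7287, 1.1264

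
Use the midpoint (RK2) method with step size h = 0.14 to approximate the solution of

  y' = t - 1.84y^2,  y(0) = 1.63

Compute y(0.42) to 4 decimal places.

0.8228

Midpoint: k1 = f(t_n, y_n); k2 = f(t_n + h/2, y_n + (h/2)·k1); y_{n+1} = y_n + h·k2.
t=0.000000, y=1.630000:
  k1 = f(0.000000, 1.630000) = -4.888696
  k2 = f(0.070000, 1.287791) = -2.981468
  y ← 1.630000 + 0.14·(-2.981468) = 1.212595
t=0.140000, y=1.212595:
  k1 = f(0.140000, 1.212595) = -2.565509
  k2 = f(0.210000, 1.033009) = -1.753477
  y ← 1.212595 + 0.14·(-1.753477) = 0.967108
t=0.280000, y=0.967108:
  k1 = f(0.280000, 0.967108) = -1.440947
  k2 = f(0.350000, 0.866241) = -1.030688
  y ← 0.967108 + 0.14·(-1.030688) = 0.822811
y(0.42) ≈ 0.8228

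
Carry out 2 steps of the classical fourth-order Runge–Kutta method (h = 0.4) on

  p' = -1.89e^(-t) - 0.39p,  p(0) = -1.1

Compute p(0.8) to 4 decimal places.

-1.6809

RK4: k1 = f(t_n, p_n); k2 = f(t_n + h/2, p_n + (h/2)·k1); k3 = f(t_n + h/2, p_n + (h/2)·k2); k4 = f(t_n + h, p_n + h·k3); p_{n+1} = p_n + (h/6)·(k1 + 2k2 + 2k3 + k4).
t=0.000000, p=-1.100000:
  k1 = f(0.000000, -1.100000) = -1.461000
  k2 = f(0.200000, -1.392200) = -1.004443
  k3 = f(0.200000, -1.300889) = -1.040055
  k4 = f(0.400000, -1.516022) = -0.675656
  p ← -1.100000 + (0.4/6)·(k1 + 2k2 + 2k3 + k4) = -1.515043
t=0.400000, p=-1.515043:
  k1 = f(0.400000, -1.515043) = -0.676038
  k2 = f(0.600000, -1.650251) = -0.393656
  k3 = f(0.600000, -1.593775) = -0.415682
  k4 = f(0.800000, -1.681316) = -0.193518
  p ← -1.515043 + (0.4/6)·(k1 + 2k2 + 2k3 + k4) = -1.680926
p(0.8) ≈ -1.6809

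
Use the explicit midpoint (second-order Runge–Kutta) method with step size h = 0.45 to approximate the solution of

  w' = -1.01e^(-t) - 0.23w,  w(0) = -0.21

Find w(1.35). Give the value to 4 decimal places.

Midpoint: k1 = f(t_n, w_n); k2 = f(t_n + h/2, w_n + (h/2)·k1); w_{n+1} = w_n + h·k2.
t=0.000000, w=-0.210000:
  k1 = f(0.000000, -0.210000) = -0.961700
  k2 = f(0.225000, -0.426382) = -0.708433
  w ← -0.210000 + 0.45·(-0.708433) = -0.528795
t=0.450000, w=-0.528795:
  k1 = f(0.450000, -0.528795) = -0.522382
  k2 = f(0.675000, -0.646331) = -0.365592
  w ← -0.528795 + 0.45·(-0.365592) = -0.693311
t=0.900000, w=-0.693311:
  k1 = f(0.900000, -0.693311) = -0.251174
  k2 = f(1.125000, -0.749825) = -0.155439
  w ← -0.693311 + 0.45·(-0.155439) = -0.763259
w(1.35) ≈ -0.7633

-0.7633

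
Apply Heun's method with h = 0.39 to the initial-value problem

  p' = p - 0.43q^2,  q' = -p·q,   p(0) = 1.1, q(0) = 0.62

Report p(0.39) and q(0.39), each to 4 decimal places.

1.5573, 0.3859

Heun on (p,q): k1 = f(x_n, state_n); k2 = f(x_n + h, state_n + h·k1); state_{n+1} = state_n + (h/2)·(k1 + k2).
0.000000: (1.100000, 0.620000)
  k1 = (0.934708, -0.682000)
  predictor → (1.464536, 0.354020)
  k2 = (1.410644, -0.518475)
  → (1.557344, 0.385907)
(p(0.39), q(0.39)) ≈ (1.5573, 0.3859)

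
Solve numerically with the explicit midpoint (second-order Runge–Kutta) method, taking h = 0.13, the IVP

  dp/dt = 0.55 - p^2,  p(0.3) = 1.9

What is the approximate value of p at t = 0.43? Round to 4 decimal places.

1.5953

Midpoint: k1 = f(t_n, p_n); k2 = f(t_n + h/2, p_n + (h/2)·k1); p_{n+1} = p_n + h·k2.
t=0.300000, p=1.900000:
  k1 = f(0.300000, 1.900000) = -3.060000
  k2 = f(0.365000, 1.701100) = -2.343741
  p ← 1.900000 + 0.13·(-2.343741) = 1.595314
p(0.43) ≈ 1.5953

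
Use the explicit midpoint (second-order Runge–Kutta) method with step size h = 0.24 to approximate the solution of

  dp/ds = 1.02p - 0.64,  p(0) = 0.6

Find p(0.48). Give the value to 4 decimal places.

0.5828

Midpoint: k1 = f(s_n, p_n); k2 = f(s_n + h/2, p_n + (h/2)·k1); p_{n+1} = p_n + h·k2.
s=0.000000, p=0.600000:
  k1 = f(0.000000, 0.600000) = -0.028000
  k2 = f(0.120000, 0.596640) = -0.031427
  p ← 0.600000 + 0.24·(-0.031427) = 0.592457
s=0.240000, p=0.592457:
  k1 = f(0.240000, 0.592457) = -0.035693
  k2 = f(0.360000, 0.588174) = -0.040062
  p ← 0.592457 + 0.24·(-0.040062) = 0.582843
p(0.48) ≈ 0.5828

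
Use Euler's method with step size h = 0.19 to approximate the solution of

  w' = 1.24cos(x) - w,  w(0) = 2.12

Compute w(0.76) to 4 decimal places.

1.5652

Euler: w_{n+1} = w_n + h·f(x_n, w_n).
x=0.000000, w=2.120000: f=-0.880000 → w ← 2.120000 + 0.19·(-0.880000) = 1.952800
x=0.190000, w=1.952800: f=-0.735115 → w ← 1.952800 + 0.19·(-0.735115) = 1.813128
x=0.380000, w=1.813128: f=-0.661584 → w ← 1.813128 + 0.19·(-0.661584) = 1.687427
x=0.570000, w=1.687427: f=-0.643470 → w ← 1.687427 + 0.19·(-0.643470) = 1.565168
w(0.76) ≈ 1.5652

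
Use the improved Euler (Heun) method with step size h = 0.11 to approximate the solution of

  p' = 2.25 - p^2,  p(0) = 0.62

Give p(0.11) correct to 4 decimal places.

Heun: k1 = f(t_n, p_n); k2 = f(t_n + h, p_n + h·k1); p_{n+1} = p_n + (h/2)·(k1 + k2).
t=0.000000, p=0.620000:
  k1 = f(0.000000, 0.620000) = 1.865600
  k2 = f(0.110000, 0.825216) = 1.569019
  p ← 0.620000 + (0.11/2)·(1.865600 + 1.569019) = 0.808904
p(0.11) ≈ 0.8089

0.8089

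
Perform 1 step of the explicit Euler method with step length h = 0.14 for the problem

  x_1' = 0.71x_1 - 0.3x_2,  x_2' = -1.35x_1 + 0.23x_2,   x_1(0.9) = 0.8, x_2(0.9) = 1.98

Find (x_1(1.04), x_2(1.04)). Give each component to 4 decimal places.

0.7964, 1.8926

Euler on (x_1,x_2): x_1_{n+1} = x_1_n + h·x_1', x_2_{n+1} = x_2_n + h·x_2'.
0.900000: (0.800000, 1.980000); f=(-0.026000, -0.624600) → (0.796360, 1.892556)
(x_1(1.04), x_2(1.04)) ≈ (0.7964, 1.8926)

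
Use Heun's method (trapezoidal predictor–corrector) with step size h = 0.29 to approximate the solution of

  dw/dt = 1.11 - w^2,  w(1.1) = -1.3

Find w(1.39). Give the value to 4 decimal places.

-1.5357

Heun: k1 = f(t_n, w_n); k2 = f(t_n + h, w_n + h·k1); w_{n+1} = w_n + (h/2)·(k1 + k2).
t=1.100000, w=-1.300000:
  k1 = f(1.100000, -1.300000) = -0.580000
  k2 = f(1.390000, -1.468200) = -1.045611
  w ← -1.300000 + (0.29/2)·(-0.580000 + (-1.045611)) = -1.535714
w(1.39) ≈ -1.5357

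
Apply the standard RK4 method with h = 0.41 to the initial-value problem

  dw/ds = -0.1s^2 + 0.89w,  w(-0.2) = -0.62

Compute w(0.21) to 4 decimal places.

-0.8937

RK4: k1 = f(s_n, w_n); k2 = f(s_n + h/2, w_n + (h/2)·k1); k3 = f(s_n + h/2, w_n + (h/2)·k2); k4 = f(s_n + h, w_n + h·k3); w_{n+1} = w_n + (h/6)·(k1 + 2k2 + 2k3 + k4).
s=-0.200000, w=-0.620000:
  k1 = f(-0.200000, -0.620000) = -0.555800
  k2 = f(0.005000, -0.733939) = -0.653208
  k3 = f(0.005000, -0.753908) = -0.670980
  k4 = f(0.210000, -0.895102) = -0.801051
  w ← -0.620000 + (0.41/6)·(k1 + 2k2 + 2k3 + k4) = -0.893691
w(0.21) ≈ -0.8937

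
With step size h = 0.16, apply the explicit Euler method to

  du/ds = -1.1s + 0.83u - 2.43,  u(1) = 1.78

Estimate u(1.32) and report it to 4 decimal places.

1.0514

Euler: u_{n+1} = u_n + h·f(s_n, u_n).
s=1.000000, u=1.780000: f=-2.052600 → u ← 1.780000 + 0.16·(-2.052600) = 1.451584
s=1.160000, u=1.451584: f=-2.501185 → u ← 1.451584 + 0.16·(-2.501185) = 1.051394
u(1.32) ≈ 1.0514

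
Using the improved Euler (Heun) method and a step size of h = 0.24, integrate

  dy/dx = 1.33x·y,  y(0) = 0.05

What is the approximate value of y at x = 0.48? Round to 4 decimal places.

0.0582

Heun: k1 = f(x_n, y_n); k2 = f(x_n + h, y_n + h·k1); y_{n+1} = y_n + (h/2)·(k1 + k2).
x=0.000000, y=0.050000:
  k1 = f(0.000000, 0.050000) = 0.000000
  k2 = f(0.240000, 0.050000) = 0.015960
  y ← 0.050000 + (0.24/2)·(0.000000 + 0.015960) = 0.051915
x=0.240000, y=0.051915:
  k1 = f(0.240000, 0.051915) = 0.016571
  k2 = f(0.480000, 0.055892) = 0.035682
  y ← 0.051915 + (0.24/2)·(0.016571 + 0.035682) = 0.058186
y(0.48) ≈ 0.0582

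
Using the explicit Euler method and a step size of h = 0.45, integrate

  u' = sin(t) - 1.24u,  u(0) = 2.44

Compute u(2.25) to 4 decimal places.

Euler: u_{n+1} = u_n + h·f(t_n, u_n).
t=0.000000, u=2.440000: f=-3.025600 → u ← 2.440000 + 0.45·(-3.025600) = 1.078480
t=0.450000, u=1.078480: f=-0.902350 → u ← 1.078480 + 0.45·(-0.902350) = 0.672423
t=0.900000, u=0.672423: f=-0.050477 → u ← 0.672423 + 0.45·(-0.050477) = 0.649708
t=1.350000, u=0.649708: f=0.170086 → u ← 0.649708 + 0.45·0.170086 = 0.726246
t=1.800000, u=0.726246: f=0.073302 → u ← 0.726246 + 0.45·0.073302 = 0.759232
u(2.25) ≈ 0.7592

0.7592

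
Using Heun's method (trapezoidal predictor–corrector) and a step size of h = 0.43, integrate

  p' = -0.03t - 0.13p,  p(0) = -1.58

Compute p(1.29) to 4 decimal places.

-1.3599

Heun: k1 = f(t_n, p_n); k2 = f(t_n + h, p_n + h·k1); p_{n+1} = p_n + (h/2)·(k1 + k2).
t=0.000000, p=-1.580000:
  k1 = f(0.000000, -1.580000) = 0.205400
  k2 = f(0.430000, -1.491678) = 0.181018
  p ← -1.580000 + (0.43/2)·(0.205400 + 0.181018) = -1.496920
t=0.430000, p=-1.496920:
  k1 = f(0.430000, -1.496920) = 0.181700
  k2 = f(0.860000, -1.418789) = 0.158643
  p ← -1.496920 + (0.43/2)·(0.181700 + 0.158643) = -1.423747
t=0.860000, p=-1.423747:
  k1 = f(0.860000, -1.423747) = 0.159287
  k2 = f(1.290000, -1.355253) = 0.137483
  p ← -1.423747 + (0.43/2)·(0.159287 + 0.137483) = -1.359941
p(1.29) ≈ -1.3599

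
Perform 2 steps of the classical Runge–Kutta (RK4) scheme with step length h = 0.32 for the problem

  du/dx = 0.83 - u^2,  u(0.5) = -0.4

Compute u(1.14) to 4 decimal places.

RK4: k1 = f(x_n, u_n); k2 = f(x_n + h/2, u_n + (h/2)·k1); k3 = f(x_n + h/2, u_n + (h/2)·k2); k4 = f(x_n + h, u_n + h·k3); u_{n+1} = u_n + (h/6)·(k1 + 2k2 + 2k3 + k4).
x=0.500000, u=-0.400000:
  k1 = f(0.500000, -0.400000) = 0.670000
  k2 = f(0.660000, -0.292800) = 0.744268
  k3 = f(0.660000, -0.280917) = 0.751086
  k4 = f(0.820000, -0.159653) = 0.804511
  u ← -0.400000 + (0.32/6)·(k1 + 2k2 + 2k3 + k4) = -0.161855
x=0.820000, u=-0.161855:
  k1 = f(0.820000, -0.161855) = 0.803803
  k2 = f(0.980000, -0.033247) = 0.828895
  k3 = f(0.980000, -0.029232) = 0.829145
  k4 = f(1.140000, 0.103472) = 0.819294
  u ← -0.161855 + (0.32/6)·(k1 + 2k2 + 2k3 + k4) = 0.101568
u(1.14) ≈ 0.1016

0.1016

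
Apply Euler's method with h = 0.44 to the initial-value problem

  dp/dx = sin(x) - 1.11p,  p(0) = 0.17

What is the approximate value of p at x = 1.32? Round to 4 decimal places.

Euler: p_{n+1} = p_n + h·f(x_n, p_n).
x=0.000000, p=0.170000: f=-0.188700 → p ← 0.170000 + 0.44·(-0.188700) = 0.086972
x=0.440000, p=0.086972: f=0.329401 → p ← 0.086972 + 0.44·0.329401 = 0.231908
x=0.880000, p=0.231908: f=0.513321 → p ← 0.231908 + 0.44·0.513321 = 0.457769
p(1.32) ≈ 0.4578

0.4578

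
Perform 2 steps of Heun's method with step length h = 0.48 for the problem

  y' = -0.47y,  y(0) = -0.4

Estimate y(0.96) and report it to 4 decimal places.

Heun: k1 = f(x_n, y_n); k2 = f(x_n + h, y_n + h·k1); y_{n+1} = y_n + (h/2)·(k1 + k2).
x=0.000000, y=-0.400000:
  k1 = f(0.000000, -0.400000) = 0.188000
  k2 = f(0.480000, -0.309760) = 0.145587
  y ← -0.400000 + (0.48/2)·(0.188000 + 0.145587) = -0.319939
x=0.480000, y=-0.319939:
  k1 = f(0.480000, -0.319939) = 0.150371
  k2 = f(0.960000, -0.247761) = 0.116448
  y ← -0.319939 + (0.48/2)·(0.150371 + 0.116448) = -0.255903
y(0.96) ≈ -0.2559

-0.2559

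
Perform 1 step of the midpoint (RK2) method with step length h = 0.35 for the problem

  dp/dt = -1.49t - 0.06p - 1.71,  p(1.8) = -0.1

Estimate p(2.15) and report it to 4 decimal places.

Midpoint: k1 = f(t_n, p_n); k2 = f(t_n + h/2, p_n + (h/2)·k1); p_{n+1} = p_n + h·k2.
t=1.800000, p=-0.100000:
  k1 = f(1.800000, -0.100000) = -4.386000
  k2 = f(1.975000, -0.867550) = -4.600697
  p ← -0.100000 + 0.35·(-4.600697) = -1.710244
p(2.15) ≈ -1.7102

-1.7102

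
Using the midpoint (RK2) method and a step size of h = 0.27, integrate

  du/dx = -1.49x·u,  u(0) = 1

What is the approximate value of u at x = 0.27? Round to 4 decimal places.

0.9457

Midpoint: k1 = f(x_n, u_n); k2 = f(x_n + h/2, u_n + (h/2)·k1); u_{n+1} = u_n + h·k2.
x=0.000000, u=1.000000:
  k1 = f(0.000000, 1.000000) = 0.000000
  k2 = f(0.135000, 1.000000) = -0.201150
  u ← 1.000000 + 0.27·(-0.201150) = 0.945689
u(0.27) ≈ 0.9457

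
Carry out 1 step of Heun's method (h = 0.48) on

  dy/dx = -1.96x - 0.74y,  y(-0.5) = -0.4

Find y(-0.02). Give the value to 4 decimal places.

-0.1221

Heun: k1 = f(x_n, y_n); k2 = f(x_n + h, y_n + h·k1); y_{n+1} = y_n + (h/2)·(k1 + k2).
x=-0.500000, y=-0.400000:
  k1 = f(-0.500000, -0.400000) = 1.276000
  k2 = f(-0.020000, 0.212480) = -0.118035
  y ← -0.400000 + (0.48/2)·(1.276000 + (-0.118035)) = -0.122088
y(-0.02) ≈ -0.1221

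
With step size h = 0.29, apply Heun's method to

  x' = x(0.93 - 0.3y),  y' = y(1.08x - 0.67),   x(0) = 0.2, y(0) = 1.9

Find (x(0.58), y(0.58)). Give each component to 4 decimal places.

0.2563, 1.4836

Heun on (x,y): k1 = f(t_n, state_n); k2 = f(t_n + h, state_n + h·k1); state_{n+1} = state_n + (h/2)·(k1 + k2).
0.000000: (0.200000, 1.900000)
  k1 = (0.072000, -0.862600)
  predictor → (0.220880, 1.649846)
  k2 = (0.096093, -0.711825)
  → (0.224373, 1.671708)
0.290000: (0.224373, 1.671708)
  k1 = (0.096141, -0.714951)
  predictor → (0.252254, 1.464373)
  k2 = (0.123778, -0.582184)
  → (0.256262, 1.483624)
(x(0.58), y(0.58)) ≈ (0.2563, 1.4836)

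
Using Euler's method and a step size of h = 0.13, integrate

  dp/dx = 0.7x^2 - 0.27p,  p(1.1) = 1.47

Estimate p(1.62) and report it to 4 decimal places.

Euler: p_{n+1} = p_n + h·f(x_n, p_n).
x=1.100000, p=1.470000: f=0.450100 → p ← 1.470000 + 0.13·0.450100 = 1.528513
x=1.230000, p=1.528513: f=0.646331 → p ← 1.528513 + 0.13·0.646331 = 1.612536
x=1.360000, p=1.612536: f=0.859335 → p ← 1.612536 + 0.13·0.859335 = 1.724250
x=1.490000, p=1.724250: f=1.088523 → p ← 1.724250 + 0.13·1.088523 = 1.865758
p(1.62) ≈ 1.8658

1.8658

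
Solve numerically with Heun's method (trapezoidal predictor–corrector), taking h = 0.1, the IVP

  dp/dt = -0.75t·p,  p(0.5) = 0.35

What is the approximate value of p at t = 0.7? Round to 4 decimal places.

Heun: k1 = f(t_n, p_n); k2 = f(t_n + h, p_n + h·k1); p_{n+1} = p_n + (h/2)·(k1 + k2).
t=0.500000, p=0.350000:
  k1 = f(0.500000, 0.350000) = -0.131250
  k2 = f(0.600000, 0.336875) = -0.151594
  p ← 0.350000 + (0.1/2)·(-0.131250 + (-0.151594)) = 0.335858
t=0.600000, p=0.335858:
  k1 = f(0.600000, 0.335858) = -0.151136
  k2 = f(0.700000, 0.320744) = -0.168391
  p ← 0.335858 + (0.1/2)·(-0.151136 + (-0.168391)) = 0.319881
p(0.7) ≈ 0.3199

0.3199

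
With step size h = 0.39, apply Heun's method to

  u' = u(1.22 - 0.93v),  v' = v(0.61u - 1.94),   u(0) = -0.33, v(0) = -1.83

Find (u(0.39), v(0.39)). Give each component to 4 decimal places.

Heun on (u,v): k1 = f(x_n, state_n); k2 = f(x_n + h, state_n + h·k1); state_{n+1} = state_n + (h/2)·(k1 + k2).
0.000000: (-0.330000, -1.830000)
  k1 = (-0.964227, 3.918579)
  predictor → (-0.706049, -0.301754)
  k2 = (-1.059519, 0.715366)
  → (-0.724630, -0.926381)
(u(0.39), v(0.39)) ≈ (-0.7246, -0.9264)

-0.7246, -0.9264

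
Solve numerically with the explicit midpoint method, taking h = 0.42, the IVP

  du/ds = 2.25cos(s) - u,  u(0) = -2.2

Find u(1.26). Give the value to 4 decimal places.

0.3946

Midpoint: k1 = f(s_n, u_n); k2 = f(s_n + h/2, u_n + (h/2)·k1); u_{n+1} = u_n + h·k2.
s=0.000000, u=-2.200000:
  k1 = f(0.000000, -2.200000) = 4.450000
  k2 = f(0.210000, -1.265500) = 3.466070
  u ← -2.200000 + 0.42·3.466070 = -0.744251
s=0.420000, u=-0.744251:
  k1 = f(0.420000, -0.744251) = 2.798701
  k2 = f(0.630000, -0.156524) = 1.974585
  u ← -0.744251 + 0.42·1.974585 = 0.085075
s=0.840000, u=0.085075:
  k1 = f(0.840000, 0.085075) = 1.416716
  k2 = f(1.050000, 0.382586) = 0.736949
  u ← 0.085075 + 0.42·0.736949 = 0.394594
u(1.26) ≈ 0.3946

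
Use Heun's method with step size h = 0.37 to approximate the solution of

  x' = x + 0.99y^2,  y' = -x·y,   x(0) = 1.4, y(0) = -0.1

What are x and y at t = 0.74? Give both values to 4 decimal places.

Heun on (x,y): k1 = f(t_n, state_n); k2 = f(t_n + h, state_n + h·k1); state_{n+1} = state_n + (h/2)·(k1 + k2).
0.000000: (1.400000, -0.100000)
  k1 = (1.409900, 0.140000)
  predictor → (1.921663, -0.048200)
  k2 = (1.923963, 0.092624)
  → (2.016765, -0.056965)
0.370000: (2.016765, -0.056965)
  k1 = (2.019977, 0.114884)
  predictor → (2.764156, -0.014457)
  k2 = (2.764363, 0.039963)
  → (2.901868, -0.028318)
(x(0.74), y(0.74)) ≈ (2.9019, -0.0283)

2.9019, -0.0283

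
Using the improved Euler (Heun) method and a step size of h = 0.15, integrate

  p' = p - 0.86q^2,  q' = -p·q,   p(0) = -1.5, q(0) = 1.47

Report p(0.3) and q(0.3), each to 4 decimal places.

Heun on (p,q): k1 = f(t_n, state_n); k2 = f(t_n + h, state_n + h·k1); state_{n+1} = state_n + (h/2)·(k1 + k2).
0.000000: (-1.500000, 1.470000)
  k1 = (-3.358374, 2.205000)
  predictor → (-2.003756, 1.800750)
  k2 = (-4.792479, 3.608264)
  → (-2.111314, 1.905995)
0.150000: (-2.111314, 1.905995)
  k1 = (-5.235536, 4.024153)
  predictor → (-2.896644, 2.509618)
  k2 = (-8.313080, 7.269470)
  → (-3.127460, 2.753017)
(p(0.3), q(0.3)) ≈ (-3.1275, 2.7530)

-3.1275, 2.7530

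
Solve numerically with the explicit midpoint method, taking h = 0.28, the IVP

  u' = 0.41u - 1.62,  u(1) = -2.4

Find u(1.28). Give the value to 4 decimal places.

-3.1710

Midpoint: k1 = f(t_n, u_n); k2 = f(t_n + h/2, u_n + (h/2)·k1); u_{n+1} = u_n + h·k2.
t=1.000000, u=-2.400000:
  k1 = f(1.000000, -2.400000) = -2.604000
  k2 = f(1.140000, -2.764560) = -2.753470
  u ← -2.400000 + 0.28·(-2.753470) = -3.170971
u(1.28) ≈ -3.1710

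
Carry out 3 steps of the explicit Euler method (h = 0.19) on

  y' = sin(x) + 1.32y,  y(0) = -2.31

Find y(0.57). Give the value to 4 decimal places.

Euler: y_{n+1} = y_n + h·f(x_n, y_n).
x=0.000000, y=-2.310000: f=-3.049200 → y ← -2.310000 + 0.19·(-3.049200) = -2.889348
x=0.190000, y=-2.889348: f=-3.625080 → y ← -2.889348 + 0.19·(-3.625080) = -3.578113
x=0.380000, y=-3.578113: f=-4.352189 → y ← -3.578113 + 0.19·(-4.352189) = -4.405029
y(0.57) ≈ -4.4050

-4.4050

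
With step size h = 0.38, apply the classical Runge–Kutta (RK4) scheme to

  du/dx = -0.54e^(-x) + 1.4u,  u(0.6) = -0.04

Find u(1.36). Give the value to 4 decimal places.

-0.4159

RK4: k1 = f(x_n, u_n); k2 = f(x_n + h/2, u_n + (h/2)·k1); k3 = f(x_n + h/2, u_n + (h/2)·k2); k4 = f(x_n + h, u_n + h·k3); u_{n+1} = u_n + (h/6)·(k1 + 2k2 + 2k3 + k4).
x=0.600000, u=-0.040000:
  k1 = f(0.600000, -0.040000) = -0.352358
  k2 = f(0.790000, -0.106948) = -0.394803
  k3 = f(0.790000, -0.115013) = -0.406094
  k4 = f(0.980000, -0.194316) = -0.474710
  u ← -0.040000 + (0.38/6)·(k1 + 2k2 + 2k3 + k4) = -0.193828
x=0.980000, u=-0.193828:
  k1 = f(0.980000, -0.193828) = -0.474027
  k2 = f(1.170000, -0.283893) = -0.565049
  k3 = f(1.170000, -0.301187) = -0.589260
  k4 = f(1.360000, -0.417747) = -0.723442
  u ← -0.193828 + (0.38/6)·(k1 + 2k2 + 2k3 + k4) = -0.415880
u(1.36) ≈ -0.4159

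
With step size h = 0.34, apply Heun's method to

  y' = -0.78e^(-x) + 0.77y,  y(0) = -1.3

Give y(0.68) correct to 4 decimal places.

-2.7092

Heun: k1 = f(x_n, y_n); k2 = f(x_n + h, y_n + h·k1); y_{n+1} = y_n + (h/2)·(k1 + k2).
x=0.000000, y=-1.300000:
  k1 = f(0.000000, -1.300000) = -1.781000
  k2 = f(0.340000, -1.905540) = -2.022447
  y ← -1.300000 + (0.34/2)·(-1.781000 + (-2.022447)) = -1.946586
x=0.340000, y=-1.946586:
  k1 = f(0.340000, -1.946586) = -2.054052
  k2 = f(0.680000, -2.644964) = -2.431783
  y ← -1.946586 + (0.34/2)·(-2.054052 + (-2.431783)) = -2.709178
y(0.68) ≈ -2.7092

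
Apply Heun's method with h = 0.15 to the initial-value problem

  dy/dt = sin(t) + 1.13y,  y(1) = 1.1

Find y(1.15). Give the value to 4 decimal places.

1.4445

Heun: k1 = f(t_n, y_n); k2 = f(t_n + h, y_n + h·k1); y_{n+1} = y_n + (h/2)·(k1 + k2).
t=1.000000, y=1.100000:
  k1 = f(1.000000, 1.100000) = 2.084471
  k2 = f(1.150000, 1.412671) = 2.509082
  y ← 1.100000 + (0.15/2)·(2.084471 + 2.509082) = 1.444516
y(1.15) ≈ 1.4445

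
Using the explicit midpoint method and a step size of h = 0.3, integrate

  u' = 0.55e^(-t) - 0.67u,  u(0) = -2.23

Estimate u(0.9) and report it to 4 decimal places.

-0.9968

Midpoint: k1 = f(t_n, u_n); k2 = f(t_n + h/2, u_n + (h/2)·k1); u_{n+1} = u_n + h·k2.
t=0.000000, u=-2.230000:
  k1 = f(0.000000, -2.230000) = 2.044100
  k2 = f(0.150000, -1.923385) = 1.762057
  u ← -2.230000 + 0.3·1.762057 = -1.701383
t=0.300000, u=-1.701383:
  k1 = f(0.300000, -1.701383) = 1.547376
  k2 = f(0.450000, -1.469276) = 1.335111
  u ← -1.701383 + 0.3·1.335111 = -1.300850
t=0.600000, u=-1.300850:
  k1 = f(0.600000, -1.300850) = 1.173416
  k2 = f(0.750000, -1.124837) = 1.013443
  u ← -1.300850 + 0.3·1.013443 = -0.996817
u(0.9) ≈ -0.9968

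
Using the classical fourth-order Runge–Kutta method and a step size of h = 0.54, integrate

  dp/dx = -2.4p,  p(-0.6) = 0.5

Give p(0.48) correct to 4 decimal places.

0.0446

RK4: k1 = f(x_n, p_n); k2 = f(x_n + h/2, p_n + (h/2)·k1); k3 = f(x_n + h/2, p_n + (h/2)·k2); k4 = f(x_n + h, p_n + h·k3); p_{n+1} = p_n + (h/6)·(k1 + 2k2 + 2k3 + k4).
x=-0.600000, p=0.500000:
  k1 = f(-0.600000, 0.500000) = -1.200000
  k2 = f(-0.330000, 0.176000) = -0.422400
  k3 = f(-0.330000, 0.385952) = -0.926285
  k4 = f(-0.060000, -0.000194) = 0.000465
  p ← 0.500000 + (0.54/6)·(k1 + 2k2 + 2k3 + k4) = 0.149279
x=-0.060000, p=0.149279:
  k1 = f(-0.060000, 0.149279) = -0.358269
  k2 = f(0.210000, 0.052546) = -0.126111
  k3 = f(0.210000, 0.115229) = -0.276549
  k4 = f(0.480000, -0.000058) = 0.000139
  p ← 0.149279 + (0.54/6)·(k1 + 2k2 + 2k3 + k4) = 0.044568
p(0.48) ≈ 0.0446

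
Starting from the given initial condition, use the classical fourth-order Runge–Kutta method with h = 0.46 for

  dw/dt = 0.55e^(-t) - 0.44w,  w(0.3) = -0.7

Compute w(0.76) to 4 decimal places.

RK4: k1 = f(t_n, w_n); k2 = f(t_n + h/2, w_n + (h/2)·k1); k3 = f(t_n + h/2, w_n + (h/2)·k2); k4 = f(t_n + h, w_n + h·k3); w_{n+1} = w_n + (h/6)·(k1 + 2k2 + 2k3 + k4).
t=0.300000, w=-0.700000:
  k1 = f(0.300000, -0.700000) = 0.715450
  k2 = f(0.530000, -0.535446) = 0.559329
  k3 = f(0.530000, -0.571354) = 0.575129
  k4 = f(0.760000, -0.435441) = 0.448811
  w ← -0.700000 + (0.46/6)·(k1 + 2k2 + 2k3 + k4) = -0.436790
w(0.76) ≈ -0.4368

-0.4368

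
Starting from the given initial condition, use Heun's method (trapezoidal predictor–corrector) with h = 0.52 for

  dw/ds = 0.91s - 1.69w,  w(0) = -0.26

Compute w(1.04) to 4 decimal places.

Heun: k1 = f(s_n, w_n); k2 = f(s_n + h, w_n + h·k1); w_{n+1} = w_n + (h/2)·(k1 + k2).
s=0.000000, w=-0.260000:
  k1 = f(0.000000, -0.260000) = 0.439400
  k2 = f(0.520000, -0.031512) = 0.526455
  w ← -0.260000 + (0.52/2)·(0.439400 + 0.526455) = -0.008878
s=0.520000, w=-0.008878:
  k1 = f(0.520000, -0.008878) = 0.488203
  k2 = f(1.040000, 0.244988) = 0.532370
  w ← -0.008878 + (0.52/2)·(0.488203 + 0.532370) = 0.256471
w(1.04) ≈ 0.2565

0.2565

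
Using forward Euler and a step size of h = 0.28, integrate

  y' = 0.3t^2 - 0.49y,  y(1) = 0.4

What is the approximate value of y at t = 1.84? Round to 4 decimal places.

Euler: y_{n+1} = y_n + h·f(t_n, y_n).
t=1.000000, y=0.400000: f=0.104000 → y ← 0.400000 + 0.28·0.104000 = 0.429120
t=1.280000, y=0.429120: f=0.281251 → y ← 0.429120 + 0.28·0.281251 = 0.507870
t=1.560000, y=0.507870: f=0.481224 → y ← 0.507870 + 0.28·0.481224 = 0.642613
y(1.84) ≈ 0.6426

0.6426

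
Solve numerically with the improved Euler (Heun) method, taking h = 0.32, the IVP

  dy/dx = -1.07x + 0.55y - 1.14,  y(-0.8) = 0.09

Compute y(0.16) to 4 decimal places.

-0.7831

Heun: k1 = f(x_n, y_n); k2 = f(x_n + h, y_n + h·k1); y_{n+1} = y_n + (h/2)·(k1 + k2).
x=-0.800000, y=0.090000:
  k1 = f(-0.800000, 0.090000) = -0.234500
  k2 = f(-0.480000, 0.014960) = -0.618172
  y ← 0.090000 + (0.32/2)·(-0.234500 + (-0.618172)) = -0.046428
x=-0.480000, y=-0.046428:
  k1 = f(-0.480000, -0.046428) = -0.651935
  k2 = f(-0.160000, -0.255047) = -1.109076
  y ← -0.046428 + (0.32/2)·(-0.651935 + (-1.109076)) = -0.328189
x=-0.160000, y=-0.328189:
  k1 = f(-0.160000, -0.328189) = -1.149304
  k2 = f(0.160000, -0.695967) = -1.693982
  y ← -0.328189 + (0.32/2)·(-1.149304 + (-1.693982)) = -0.783115
y(0.16) ≈ -0.7831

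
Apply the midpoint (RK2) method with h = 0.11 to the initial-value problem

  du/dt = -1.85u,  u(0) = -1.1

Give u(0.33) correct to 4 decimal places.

Midpoint: k1 = f(t_n, u_n); k2 = f(t_n + h/2, u_n + (h/2)·k1); u_{n+1} = u_n + h·k2.
t=0.000000, u=-1.100000:
  k1 = f(0.000000, -1.100000) = 2.035000
  k2 = f(0.055000, -0.988075) = 1.827939
  u ← -1.100000 + 0.11·1.827939 = -0.898927
t=0.110000, u=-0.898927:
  k1 = f(0.110000, -0.898927) = 1.663014
  k2 = f(0.165000, -0.807461) = 1.493803
  u ← -0.898927 + 0.11·1.493803 = -0.734608
t=0.220000, u=-0.734608:
  k1 = f(0.220000, -0.734608) = 1.359026
  k2 = f(0.275000, -0.659862) = 1.220745
  u ← -0.734608 + 0.11·1.220745 = -0.600327
u(0.33) ≈ -0.6003

-0.6003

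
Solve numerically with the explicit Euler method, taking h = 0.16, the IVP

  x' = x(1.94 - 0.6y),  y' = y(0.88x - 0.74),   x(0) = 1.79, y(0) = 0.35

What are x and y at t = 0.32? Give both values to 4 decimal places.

Euler on (x,y): x_{n+1} = x_n + h·x', y_{n+1} = y_n + h·y'.
0.000000: (1.790000, 0.350000); f=(3.096700, 0.292320) → (2.285472, 0.396771)
0.160000: (2.285472, 0.396771); f=(3.889730, 0.504382) → (2.907829, 0.477472)
(x(0.32), y(0.32)) ≈ (2.9078, 0.4775)

2.9078, 0.4775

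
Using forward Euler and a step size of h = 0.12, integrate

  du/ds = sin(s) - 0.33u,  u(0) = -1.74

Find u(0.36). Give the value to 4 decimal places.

-1.4990

Euler: u_{n+1} = u_n + h·f(s_n, u_n).
s=0.000000, u=-1.740000: f=0.574200 → u ← -1.740000 + 0.12·0.574200 = -1.671096
s=0.120000, u=-1.671096: f=0.671174 → u ← -1.671096 + 0.12·0.671174 = -1.590555
s=0.240000, u=-1.590555: f=0.762586 → u ← -1.590555 + 0.12·0.762586 = -1.499045
u(0.36) ≈ -1.4990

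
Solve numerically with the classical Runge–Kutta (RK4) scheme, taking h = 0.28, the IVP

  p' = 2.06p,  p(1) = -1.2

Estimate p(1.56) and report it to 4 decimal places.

-3.8010

RK4: k1 = f(x_n, p_n); k2 = f(x_n + h/2, p_n + (h/2)·k1); k3 = f(x_n + h/2, p_n + (h/2)·k2); k4 = f(x_n + h, p_n + h·k3); p_{n+1} = p_n + (h/6)·(k1 + 2k2 + 2k3 + k4).
x=1.000000, p=-1.200000:
  k1 = f(1.000000, -1.200000) = -2.472000
  k2 = f(1.140000, -1.546080) = -3.184925
  k3 = f(1.140000, -1.645889) = -3.390532
  k4 = f(1.280000, -2.149349) = -4.427659
  p ← -1.200000 + (0.28/6)·(k1 + 2k2 + 2k3 + k4) = -2.135693
x=1.280000, p=-2.135693:
  k1 = f(1.280000, -2.135693) = -4.399528
  k2 = f(1.420000, -2.751627) = -5.668352
  k3 = f(1.420000, -2.929263) = -6.034281
  k4 = f(1.560000, -3.825292) = -7.880102
  p ← -2.135693 + (0.28/6)·(k1 + 2k2 + 2k3 + k4) = -3.800989
p(1.56) ≈ -3.8010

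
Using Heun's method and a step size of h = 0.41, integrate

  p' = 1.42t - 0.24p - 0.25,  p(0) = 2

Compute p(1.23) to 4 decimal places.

Heun: k1 = f(t_n, p_n); k2 = f(t_n + h, p_n + h·k1); p_{n+1} = p_n + (h/2)·(k1 + k2).
t=0.000000, p=2.000000:
  k1 = f(0.000000, 2.000000) = -0.730000
  k2 = f(0.410000, 1.700700) = -0.075968
  p ← 2.000000 + (0.41/2)·(-0.730000 + (-0.075968)) = 1.834777
t=0.410000, p=1.834777:
  k1 = f(0.410000, 1.834777) = -0.108146
  k2 = f(0.820000, 1.790437) = 0.484695
  p ← 1.834777 + (0.41/2)·(-0.108146 + 0.484695) = 1.911969
t=0.820000, p=1.911969:
  k1 = f(0.820000, 1.911969) = 0.455527
  k2 = f(1.230000, 2.098735) = 0.992904
  p ← 1.911969 + (0.41/2)·(0.455527 + 0.992904) = 2.208897
p(1.23) ≈ 2.2089

2.2089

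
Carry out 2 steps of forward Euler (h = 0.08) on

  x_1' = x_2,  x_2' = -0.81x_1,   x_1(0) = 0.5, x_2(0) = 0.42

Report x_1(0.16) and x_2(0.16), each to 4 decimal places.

Euler on (x_1,x_2): x_1_{n+1} = x_1_n + h·x_1', x_2_{n+1} = x_2_n + h·x_2'.
0.000000: (0.500000, 0.420000); f=(0.420000, -0.405000) → (0.533600, 0.387600)
0.080000: (0.533600, 0.387600); f=(0.387600, -0.432216) → (0.564608, 0.353023)
(x_1(0.16), x_2(0.16)) ≈ (0.5646, 0.3530)

0.5646, 0.3530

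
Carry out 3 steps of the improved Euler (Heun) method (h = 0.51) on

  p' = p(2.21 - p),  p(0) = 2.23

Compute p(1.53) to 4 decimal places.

2.2126

Heun: k1 = f(t_n, p_n); k2 = f(t_n + h, p_n + h·k1); p_{n+1} = p_n + (h/2)·(k1 + k2).
t=0.000000, p=2.230000:
  k1 = f(0.000000, 2.230000) = -0.044600
  k2 = f(0.510000, 2.207254) = 0.006061
  p ← 2.230000 + (0.51/2)·(-0.044600 + 0.006061) = 2.220173
t=0.510000, p=2.220173:
  k1 = f(0.510000, 2.220173) = -0.022585
  k2 = f(1.020000, 2.208654) = 0.002972
  p ← 2.220173 + (0.51/2)·(-0.022585 + 0.002972) = 2.215171
t=1.020000, p=2.215171:
  k1 = f(1.020000, 2.215171) = -0.011455
  k2 = f(1.530000, 2.209329) = 0.001482
  p ← 2.215171 + (0.51/2)·(-0.011455 + 0.001482) = 2.212628
p(1.53) ≈ 2.2126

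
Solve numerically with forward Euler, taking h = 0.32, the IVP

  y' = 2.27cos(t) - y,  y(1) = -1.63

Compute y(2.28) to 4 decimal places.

-0.4515

Euler: y_{n+1} = y_n + h·f(t_n, y_n).
t=1.000000, y=-1.630000: f=2.856486 → y ← -1.630000 + 0.32·2.856486 = -0.715924
t=1.320000, y=-0.715924: f=1.279283 → y ← -0.715924 + 0.32·1.279283 = -0.306554
t=1.640000, y=-0.306554: f=0.149587 → y ← -0.306554 + 0.32·0.149587 = -0.258686
t=1.960000, y=-0.258686: f=-0.602669 → y ← -0.258686 + 0.32·(-0.602669) = -0.451540
y(2.28) ≈ -0.4515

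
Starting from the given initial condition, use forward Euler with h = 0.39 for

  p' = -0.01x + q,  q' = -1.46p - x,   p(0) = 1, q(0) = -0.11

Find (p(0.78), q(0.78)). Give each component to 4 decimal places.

Euler on (p,q): p_{n+1} = p_n + h·p', q_{n+1} = q_n + h·q'.
0.000000: (1.000000, -0.110000); f=(-0.110000, -1.460000) → (0.957100, -0.679400)
0.390000: (0.957100, -0.679400); f=(-0.683300, -1.787366) → (0.690613, -1.376473)
(p(0.78), q(0.78)) ≈ (0.6906, -1.3765)

0.6906, -1.3765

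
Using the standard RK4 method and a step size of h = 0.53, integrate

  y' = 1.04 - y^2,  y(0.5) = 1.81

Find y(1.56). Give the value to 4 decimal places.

RK4: k1 = f(x_n, y_n); k2 = f(x_n + h/2, y_n + (h/2)·k1); k3 = f(x_n + h/2, y_n + (h/2)·k2); k4 = f(x_n + h, y_n + h·k3); y_{n+1} = y_n + (h/6)·(k1 + 2k2 + 2k3 + k4).
x=0.500000, y=1.810000:
  k1 = f(0.500000, 1.810000) = -2.236100
  k2 = f(0.765000, 1.217434) = -0.442144
  k3 = f(0.765000, 1.692832) = -1.825679
  k4 = f(1.030000, 0.842390) = 0.330379
  y ← 1.810000 + (0.53/6)·(k1 + 2k2 + 2k3 + k4) = 1.241012
x=1.030000, y=1.241012:
  k1 = f(1.030000, 1.241012) = -0.500112
  k2 = f(1.295000, 1.108483) = -0.188734
  k3 = f(1.295000, 1.190998) = -0.378476
  k4 = f(1.560000, 1.040420) = -0.042474
  y ← 1.241012 + (0.53/6)·(k1 + 2k2 + 2k3 + k4) = 1.092877
y(1.56) ≈ 1.0929

1.0929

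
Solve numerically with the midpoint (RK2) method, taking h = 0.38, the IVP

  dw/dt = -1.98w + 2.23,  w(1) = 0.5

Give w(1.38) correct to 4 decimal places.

Midpoint: k1 = f(t_n, w_n); k2 = f(t_n + h/2, w_n + (h/2)·k1); w_{n+1} = w_n + h·k2.
t=1.000000, w=0.500000:
  k1 = f(1.000000, 0.500000) = 1.240000
  k2 = f(1.190000, 0.735600) = 0.773512
  w ← 0.500000 + 0.38·0.773512 = 0.793935
w(1.38) ≈ 0.7939

0.7939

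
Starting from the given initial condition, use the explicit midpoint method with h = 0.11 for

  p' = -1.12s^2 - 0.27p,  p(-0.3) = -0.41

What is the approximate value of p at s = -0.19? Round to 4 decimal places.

Midpoint: k1 = f(s_n, p_n); k2 = f(s_n + h/2, p_n + (h/2)·k1); p_{n+1} = p_n + h·k2.
s=-0.300000, p=-0.410000:
  k1 = f(-0.300000, -0.410000) = 0.009900
  k2 = f(-0.245000, -0.409455) = 0.043325
  p ← -0.410000 + 0.11·0.043325 = -0.405234
p(-0.19) ≈ -0.4052

-0.4052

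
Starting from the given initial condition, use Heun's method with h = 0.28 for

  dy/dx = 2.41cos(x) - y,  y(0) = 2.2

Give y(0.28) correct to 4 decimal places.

2.2374

Heun: k1 = f(x_n, y_n); k2 = f(x_n + h, y_n + h·k1); y_{n+1} = y_n + (h/2)·(k1 + k2).
x=0.000000, y=2.200000:
  k1 = f(0.000000, 2.200000) = 0.210000
  k2 = f(0.280000, 2.258800) = 0.057344
  y ← 2.200000 + (0.28/2)·(0.210000 + 0.057344) = 2.237428
y(0.28) ≈ 2.2374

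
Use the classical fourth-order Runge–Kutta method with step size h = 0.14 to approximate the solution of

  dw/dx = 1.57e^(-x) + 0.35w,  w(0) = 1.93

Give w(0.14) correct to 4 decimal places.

2.2373

RK4: k1 = f(x_n, w_n); k2 = f(x_n + h/2, w_n + (h/2)·k1); k3 = f(x_n + h/2, w_n + (h/2)·k2); k4 = f(x_n + h, w_n + h·k3); w_{n+1} = w_n + (h/6)·(k1 + 2k2 + 2k3 + k4).
x=0.000000, w=1.930000:
  k1 = f(0.000000, 1.930000) = 2.245500
  k2 = f(0.070000, 2.087185) = 2.194373
  k3 = f(0.070000, 2.083606) = 2.193120
  k4 = f(0.140000, 2.237037) = 2.147855
  w ← 1.930000 + (0.14/6)·(k1 + 2k2 + 2k3 + k4) = 2.237261
w(0.14) ≈ 2.2373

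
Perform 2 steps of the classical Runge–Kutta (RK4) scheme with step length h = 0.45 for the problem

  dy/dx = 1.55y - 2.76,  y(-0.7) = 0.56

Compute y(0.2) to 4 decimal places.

RK4: k1 = f(x_n, y_n); k2 = f(x_n + h/2, y_n + (h/2)·k1); k3 = f(x_n + h/2, y_n + (h/2)·k2); k4 = f(x_n + h, y_n + h·k3); y_{n+1} = y_n + (h/6)·(k1 + 2k2 + 2k3 + k4).
x=-0.700000, y=0.560000:
  k1 = f(-0.700000, 0.560000) = -1.892000
  k2 = f(-0.475000, 0.134300) = -2.551835
  k3 = f(-0.475000, -0.014163) = -2.781952
  k4 = f(-0.250000, -0.691879) = -3.832412
  y ← 0.560000 + (0.45/6)·(k1 + 2k2 + 2k3 + k4) = -0.669399
x=-0.250000, y=-0.669399:
  k1 = f(-0.250000, -0.669399) = -3.797568
  k2 = f(-0.025000, -1.523852) = -5.121970
  k3 = f(-0.025000, -1.821842) = -5.583856
  k4 = f(0.200000, -3.182134) = -7.692308
  y ← -0.669399 + (0.45/6)·(k1 + 2k2 + 2k3 + k4) = -3.137014
y(0.2) ≈ -3.1370

-3.1370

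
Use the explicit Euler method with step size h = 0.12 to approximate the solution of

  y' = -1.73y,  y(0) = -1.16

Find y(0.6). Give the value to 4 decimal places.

Euler: y_{n+1} = y_n + h·f(x_n, y_n).
x=0.000000, y=-1.160000: f=2.006800 → y ← -1.160000 + 0.12·2.006800 = -0.919184
x=0.120000, y=-0.919184: f=1.590188 → y ← -0.919184 + 0.12·1.590188 = -0.728361
x=0.240000, y=-0.728361: f=1.260065 → y ← -0.728361 + 0.12·1.260065 = -0.577154
x=0.360000, y=-0.577154: f=0.998476 → y ← -0.577154 + 0.12·0.998476 = -0.457336
x=0.480000, y=-0.457336: f=0.791192 → y ← -0.457336 + 0.12·0.791192 = -0.362393
y(0.6) ≈ -0.3624

-0.3624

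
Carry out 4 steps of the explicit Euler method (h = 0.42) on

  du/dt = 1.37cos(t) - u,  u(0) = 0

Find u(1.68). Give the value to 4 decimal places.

0.6877

Euler: u_{n+1} = u_n + h·f(t_n, u_n).
t=0.000000, u=0.000000: f=1.370000 → u ← 0.000000 + 0.42·1.370000 = 0.575400
t=0.420000, u=0.575400: f=0.675532 → u ← 0.575400 + 0.42·0.675532 = 0.859123
t=0.840000, u=0.859123: f=0.055301 → u ← 0.859123 + 0.42·0.055301 = 0.882350
t=1.260000, u=0.882350: f=-0.463381 → u ← 0.882350 + 0.42·(-0.463381) = 0.687730
u(1.68) ≈ 0.6877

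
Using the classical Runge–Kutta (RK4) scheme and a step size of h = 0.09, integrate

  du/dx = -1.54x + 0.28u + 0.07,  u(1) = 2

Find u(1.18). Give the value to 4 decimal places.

1.8066

RK4: k1 = f(x_n, u_n); k2 = f(x_n + h/2, u_n + (h/2)·k1); k3 = f(x_n + h/2, u_n + (h/2)·k2); k4 = f(x_n + h, u_n + h·k3); u_{n+1} = u_n + (h/6)·(k1 + 2k2 + 2k3 + k4).
x=1.000000, u=2.000000:
  k1 = f(1.000000, 2.000000) = -0.910000
  k2 = f(1.045000, 1.959050) = -0.990766
  k3 = f(1.045000, 1.955416) = -0.991784
  k4 = f(1.090000, 1.910739) = -1.073593
  u ← 2.000000 + (0.09/6)·(k1 + 2k2 + 2k3 + k4) = 1.910770
x=1.090000, u=1.910770:
  k1 = f(1.090000, 1.910770) = -1.073585
  k2 = f(1.135000, 1.862458) = -1.156412
  k3 = f(1.135000, 1.858731) = -1.157455
  k4 = f(1.180000, 1.806599) = -1.241352
  u ← 1.910770 + (0.09/6)·(k1 + 2k2 + 2k3 + k4) = 1.806630
u(1.18) ≈ 1.8066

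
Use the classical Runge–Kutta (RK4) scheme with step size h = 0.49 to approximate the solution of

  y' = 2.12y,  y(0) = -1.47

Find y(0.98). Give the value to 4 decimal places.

-11.6379

RK4: k1 = f(x_n, y_n); k2 = f(x_n + h/2, y_n + (h/2)·k1); k3 = f(x_n + h/2, y_n + (h/2)·k2); k4 = f(x_n + h, y_n + h·k3); y_{n+1} = y_n + (h/6)·(k1 + 2k2 + 2k3 + k4).
x=0.000000, y=-1.470000:
  k1 = f(0.000000, -1.470000) = -3.116400
  k2 = f(0.245000, -2.233518) = -4.735058
  k3 = f(0.245000, -2.630089) = -5.575789
  k4 = f(0.490000, -4.202137) = -8.908530
  y ← -1.470000 + (0.49/6)·(k1 + 2k2 + 2k3 + k4) = -4.136141
x=0.490000, y=-4.136141:
  k1 = f(0.490000, -4.136141) = -8.768619
  k2 = f(0.735000, -6.284453) = -13.323040
  k3 = f(0.735000, -7.400286) = -15.688606
  k4 = f(0.980000, -11.823558) = -25.065943
  y ← -4.136141 + (0.49/6)·(k1 + 2k2 + 2k3 + k4) = -11.637866
y(0.98) ≈ -11.6379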